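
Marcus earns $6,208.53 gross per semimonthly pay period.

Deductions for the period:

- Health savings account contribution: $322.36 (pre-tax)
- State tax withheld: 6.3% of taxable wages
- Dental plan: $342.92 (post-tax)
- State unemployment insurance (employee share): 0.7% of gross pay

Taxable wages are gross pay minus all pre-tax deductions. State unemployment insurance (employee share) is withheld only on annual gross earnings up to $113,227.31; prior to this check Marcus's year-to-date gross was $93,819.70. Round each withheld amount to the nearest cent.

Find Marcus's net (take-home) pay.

$5,128.96

Health savings account contribution: $322.36
Taxable wages = $6,208.53 − $322.36 = $5,886.17
State tax withheld: $5,886.17 × 0.063 = $370.83
State unemployment insurance (employee share): cap not yet reached, full $6,208.53 is subject → $6,208.53 × 0.007 = $43.46
Dental plan: $342.92
Total deductions = $322.36 + $370.83 + $43.46 + $342.92 = $1,079.57
Net pay = $6,208.53 − $1,079.57 = $5,128.96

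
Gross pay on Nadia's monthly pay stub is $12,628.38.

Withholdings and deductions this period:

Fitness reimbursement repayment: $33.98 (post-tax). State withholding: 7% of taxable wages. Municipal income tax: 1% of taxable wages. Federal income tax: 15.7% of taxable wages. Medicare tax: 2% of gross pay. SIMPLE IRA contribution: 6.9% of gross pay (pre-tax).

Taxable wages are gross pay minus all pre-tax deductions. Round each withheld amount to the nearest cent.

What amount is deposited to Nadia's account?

$8,684.06

SIMPLE IRA contribution: $12,628.38 × 0.069 = $871.36
Taxable wages = $12,628.38 − $871.36 = $11,757.02
State withholding: $11,757.02 × 0.07 = $822.99
Federal income tax: $11,757.02 × 0.157 = $1,845.85
Municipal income tax: $11,757.02 × 0.01 = $117.57
Medicare tax: $12,628.38 × 0.02 = $252.57
Fitness reimbursement repayment: $33.98
Total deductions = $871.36 + $822.99 + $1,845.85 + $117.57 + $252.57 + $33.98 = $3,944.32
Net pay = $12,628.38 − $3,944.32 = $8,684.06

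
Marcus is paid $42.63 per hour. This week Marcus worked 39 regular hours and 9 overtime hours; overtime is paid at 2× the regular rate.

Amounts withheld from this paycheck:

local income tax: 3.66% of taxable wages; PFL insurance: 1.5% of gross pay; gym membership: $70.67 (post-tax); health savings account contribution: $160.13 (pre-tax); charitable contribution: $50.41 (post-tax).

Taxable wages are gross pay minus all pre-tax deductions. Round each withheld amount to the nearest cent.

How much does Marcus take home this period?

$2029.18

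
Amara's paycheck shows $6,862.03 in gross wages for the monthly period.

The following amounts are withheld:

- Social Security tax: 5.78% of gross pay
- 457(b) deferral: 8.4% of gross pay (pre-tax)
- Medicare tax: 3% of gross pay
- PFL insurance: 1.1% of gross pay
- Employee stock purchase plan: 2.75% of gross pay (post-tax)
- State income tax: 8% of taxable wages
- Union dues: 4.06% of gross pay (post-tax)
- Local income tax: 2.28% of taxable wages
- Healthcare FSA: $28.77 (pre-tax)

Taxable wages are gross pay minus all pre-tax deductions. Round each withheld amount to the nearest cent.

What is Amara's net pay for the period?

Healthcare FSA: $28.77
457(b) deferral: $6,862.03 × 0.084 = $576.41
Pre-tax total = $28.77 + $576.41 = $605.18
Taxable wages = $6,862.03 − $605.18 = $6,256.85
Local income tax: $6,256.85 × 0.0228 = $142.66
State income tax: $6,256.85 × 0.08 = $500.55
Medicare tax: $6,862.03 × 0.03 = $205.86
PFL insurance: $6,862.03 × 0.011 = $75.48
Social Security tax: $6,862.03 × 0.0578 = $396.63
Union dues: $6,862.03 × 0.0406 = $278.60
Employee stock purchase plan: $6,862.03 × 0.0275 = $188.71
Total deductions = $28.77 + $576.41 + $142.66 + $500.55 + $205.86 + $75.48 + $396.63 + $278.60 + $188.71 = $2,393.67
Net pay = $6,862.03 − $2,393.67 = $4,468.36

$4,468.36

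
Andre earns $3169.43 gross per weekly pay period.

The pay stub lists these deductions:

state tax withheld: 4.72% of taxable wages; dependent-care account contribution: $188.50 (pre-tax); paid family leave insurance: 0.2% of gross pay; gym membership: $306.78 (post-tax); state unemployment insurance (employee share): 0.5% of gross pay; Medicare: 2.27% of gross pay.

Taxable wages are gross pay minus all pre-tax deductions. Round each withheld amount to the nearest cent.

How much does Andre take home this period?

Dependent-care account contribution: $188.50
Taxable wages = $3169.43 − $188.50 = $2980.93
State tax withheld: $2980.93 × 0.0472 = $140.70
Paid family leave insurance: $3169.43 × 0.002 = $6.34
Medicare: $3169.43 × 0.0227 = $71.95
State unemployment insurance (employee share): $3169.43 × 0.005 = $15.85
Gym membership: $306.78
Total deductions = $188.50 + $140.70 + $6.34 + $71.95 + $15.85 + $306.78 = $730.12
Net pay = $3169.43 − $730.12 = $2439.31

$2439.31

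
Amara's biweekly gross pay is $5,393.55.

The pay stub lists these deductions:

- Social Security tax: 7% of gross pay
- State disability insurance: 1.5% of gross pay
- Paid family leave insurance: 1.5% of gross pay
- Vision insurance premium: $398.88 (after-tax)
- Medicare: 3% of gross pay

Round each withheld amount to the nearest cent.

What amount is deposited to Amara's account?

$4,293.51

Social Security tax: $5,393.55 × 0.07 = $377.55
Paid family leave insurance: $5,393.55 × 0.015 = $80.90
Medicare: $5,393.55 × 0.03 = $161.81
State disability insurance: $5,393.55 × 0.015 = $80.90
Vision insurance premium: $398.88
Total deductions = $377.55 + $80.90 + $161.81 + $80.90 + $398.88 = $1,100.04
Net pay = $5,393.55 − $1,100.04 = $4,293.51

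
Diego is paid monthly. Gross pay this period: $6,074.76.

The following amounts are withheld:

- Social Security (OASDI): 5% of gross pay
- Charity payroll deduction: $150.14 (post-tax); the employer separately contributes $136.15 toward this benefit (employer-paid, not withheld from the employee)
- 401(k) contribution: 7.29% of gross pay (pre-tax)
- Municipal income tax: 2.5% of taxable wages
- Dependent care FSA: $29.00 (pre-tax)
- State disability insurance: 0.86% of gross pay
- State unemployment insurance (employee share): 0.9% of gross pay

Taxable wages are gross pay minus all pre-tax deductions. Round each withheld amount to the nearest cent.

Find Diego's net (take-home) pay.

401(k) contribution: $6,074.76 × 0.0729 = $442.85
Dependent care FSA: $29.00
Pre-tax total = $442.85 + $29.00 = $471.85
Taxable wages = $6,074.76 − $471.85 = $5,602.91
Municipal income tax: $5,602.91 × 0.025 = $140.07
Social Security (OASDI): $6,074.76 × 0.05 = $303.74
State unemployment insurance (employee share): $6,074.76 × 0.009 = $54.67
State disability insurance: $6,074.76 × 0.0086 = $52.24
Charity payroll deduction: $150.14
(Employer's $136.15 toward charity payroll deduction is not withheld from the employee.)
Total deductions = $442.85 + $29.00 + $140.07 + $303.74 + $54.67 + $52.24 + $150.14 = $1,172.71
Net pay = $6,074.76 − $1,172.71 = $4,902.05

$4,902.05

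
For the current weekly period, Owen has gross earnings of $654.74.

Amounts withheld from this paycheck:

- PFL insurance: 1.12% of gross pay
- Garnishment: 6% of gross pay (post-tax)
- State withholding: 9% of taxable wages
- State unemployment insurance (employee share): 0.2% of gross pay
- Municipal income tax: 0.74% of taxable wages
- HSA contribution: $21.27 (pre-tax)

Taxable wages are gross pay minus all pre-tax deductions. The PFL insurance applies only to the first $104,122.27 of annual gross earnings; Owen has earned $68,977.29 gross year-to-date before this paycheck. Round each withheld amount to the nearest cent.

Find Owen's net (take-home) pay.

HSA contribution: $21.27
Taxable wages = $654.74 − $21.27 = $633.47
State withholding: $633.47 × 0.09 = $57.01
Municipal income tax: $633.47 × 0.0074 = $4.69
PFL insurance: cap not yet reached, full $654.74 is subject → $654.74 × 0.0112 = $7.33
State unemployment insurance (employee share): $654.74 × 0.002 = $1.31
Garnishment: $654.74 × 0.06 = $39.28
Total deductions = $21.27 + $57.01 + $4.69 + $7.33 + $1.31 + $39.28 = $130.89
Net pay = $654.74 − $130.89 = $523.85

$523.85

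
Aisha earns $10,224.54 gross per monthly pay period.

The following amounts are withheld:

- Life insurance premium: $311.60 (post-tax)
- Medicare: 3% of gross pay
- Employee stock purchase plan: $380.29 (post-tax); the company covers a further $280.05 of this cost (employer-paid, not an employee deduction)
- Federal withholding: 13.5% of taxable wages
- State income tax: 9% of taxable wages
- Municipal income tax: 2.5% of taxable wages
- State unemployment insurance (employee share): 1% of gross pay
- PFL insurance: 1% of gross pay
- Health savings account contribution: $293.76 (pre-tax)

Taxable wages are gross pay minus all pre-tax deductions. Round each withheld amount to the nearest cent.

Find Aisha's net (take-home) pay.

$6,244.95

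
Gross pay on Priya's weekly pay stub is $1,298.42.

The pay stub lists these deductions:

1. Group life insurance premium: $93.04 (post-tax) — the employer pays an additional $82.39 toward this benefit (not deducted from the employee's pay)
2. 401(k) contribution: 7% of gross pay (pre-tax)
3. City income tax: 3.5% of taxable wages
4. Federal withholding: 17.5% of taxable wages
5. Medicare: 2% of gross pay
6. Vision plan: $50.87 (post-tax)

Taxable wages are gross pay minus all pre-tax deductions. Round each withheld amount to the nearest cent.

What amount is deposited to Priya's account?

401(k) contribution: $1,298.42 × 0.07 = $90.89
Taxable wages = $1,298.42 − $90.89 = $1,207.53
City income tax: $1,207.53 × 0.035 = $42.26
Federal withholding: $1,207.53 × 0.175 = $211.32
Medicare: $1,298.42 × 0.02 = $25.97
Group life insurance premium: $93.04
Vision plan: $50.87
(Employer's $82.39 toward group life insurance premium is not withheld from the employee.)
Total deductions = $90.89 + $42.26 + $211.32 + $25.97 + $93.04 + $50.87 = $514.35
Net pay = $1,298.42 − $514.35 = $784.07

$784.07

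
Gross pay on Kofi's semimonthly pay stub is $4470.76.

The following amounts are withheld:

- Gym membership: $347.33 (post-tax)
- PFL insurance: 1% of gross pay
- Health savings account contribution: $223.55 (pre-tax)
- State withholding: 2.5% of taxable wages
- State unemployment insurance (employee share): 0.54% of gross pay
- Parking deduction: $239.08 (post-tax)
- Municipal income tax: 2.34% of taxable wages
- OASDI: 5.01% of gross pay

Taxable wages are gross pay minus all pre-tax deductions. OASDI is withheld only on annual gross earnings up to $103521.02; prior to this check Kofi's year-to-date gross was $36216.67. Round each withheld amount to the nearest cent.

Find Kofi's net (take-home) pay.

Health savings account contribution: $223.55
Taxable wages = $4470.76 − $223.55 = $4247.21
Municipal income tax: $4247.21 × 0.0234 = $99.38
State withholding: $4247.21 × 0.025 = $106.18
State unemployment insurance (employee share): $4470.76 × 0.0054 = $24.14
OASDI: cap not yet reached, full $4470.76 is subject → $4470.76 × 0.0501 = $223.99
PFL insurance: $4470.76 × 0.01 = $44.71
Parking deduction: $239.08
Gym membership: $347.33
Total deductions = $223.55 + $99.38 + $106.18 + $24.14 + $223.99 + $44.71 + $239.08 + $347.33 = $1308.36
Net pay = $4470.76 − $1308.36 = $3162.40

$3162.40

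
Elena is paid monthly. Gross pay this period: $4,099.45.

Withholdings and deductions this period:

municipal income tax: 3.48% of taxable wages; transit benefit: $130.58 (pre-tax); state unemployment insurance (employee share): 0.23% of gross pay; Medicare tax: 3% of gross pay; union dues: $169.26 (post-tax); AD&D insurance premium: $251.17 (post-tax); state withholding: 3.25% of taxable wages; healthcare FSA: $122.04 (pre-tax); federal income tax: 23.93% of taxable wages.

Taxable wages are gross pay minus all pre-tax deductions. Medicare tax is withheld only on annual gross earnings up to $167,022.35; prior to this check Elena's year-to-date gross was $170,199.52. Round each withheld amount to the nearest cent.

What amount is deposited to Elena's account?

Transit benefit: $130.58
Healthcare FSA: $122.04
Pre-tax total = $130.58 + $122.04 = $252.62
Taxable wages = $4,099.45 − $252.62 = $3,846.83
Federal income tax: $3,846.83 × 0.2393 = $920.55
State withholding: $3,846.83 × 0.0325 = $125.02
Municipal income tax: $3,846.83 × 0.0348 = $133.87
State unemployment insurance (employee share): $4,099.45 × 0.0023 = $9.43
Medicare tax: annual cap $167,022.35 already reached (YTD $170,199.52), so $0.00
Union dues: $169.26
AD&D insurance premium: $251.17
Total deductions = $130.58 + $122.04 + $920.55 + $125.02 + $133.87 + $9.43 + $0.00 + $169.26 + $251.17 = $1,861.92
Net pay = $4,099.45 − $1,861.92 = $2,237.53

$2,237.53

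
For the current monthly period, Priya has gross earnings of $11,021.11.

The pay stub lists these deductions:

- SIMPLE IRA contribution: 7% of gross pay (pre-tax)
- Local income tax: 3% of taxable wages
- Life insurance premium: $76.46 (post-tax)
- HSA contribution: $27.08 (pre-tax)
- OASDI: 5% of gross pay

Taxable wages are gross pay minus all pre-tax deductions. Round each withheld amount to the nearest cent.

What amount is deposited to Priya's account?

$9,288.35

HSA contribution: $27.08
SIMPLE IRA contribution: $11,021.11 × 0.07 = $771.48
Pre-tax total = $27.08 + $771.48 = $798.56
Taxable wages = $11,021.11 − $798.56 = $10,222.55
Local income tax: $10,222.55 × 0.03 = $306.68
OASDI: $11,021.11 × 0.05 = $551.06
Life insurance premium: $76.46
Total deductions = $27.08 + $771.48 + $306.68 + $551.06 + $76.46 = $1,732.76
Net pay = $11,021.11 − $1,732.76 = $9,288.35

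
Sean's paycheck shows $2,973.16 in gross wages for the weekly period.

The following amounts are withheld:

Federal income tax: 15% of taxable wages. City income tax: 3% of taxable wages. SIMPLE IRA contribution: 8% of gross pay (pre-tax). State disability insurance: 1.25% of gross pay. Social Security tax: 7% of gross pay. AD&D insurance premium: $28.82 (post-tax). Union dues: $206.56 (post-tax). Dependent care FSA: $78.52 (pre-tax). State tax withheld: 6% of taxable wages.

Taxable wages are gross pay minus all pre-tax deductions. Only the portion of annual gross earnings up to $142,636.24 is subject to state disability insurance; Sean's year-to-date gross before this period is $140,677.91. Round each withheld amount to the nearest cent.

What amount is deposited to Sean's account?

Dependent care FSA: $78.52
SIMPLE IRA contribution: $2,973.16 × 0.08 = $237.85
Pre-tax total = $78.52 + $237.85 = $316.37
Taxable wages = $2,973.16 − $316.37 = $2,656.79
State tax withheld: $2,656.79 × 0.06 = $159.41
City income tax: $2,656.79 × 0.03 = $79.70
Federal income tax: $2,656.79 × 0.15 = $398.52
State disability insurance: only $142,636.24 − $140,677.91 = $1,958.33 of this check is subject → $1,958.33 × 0.0125 = $24.48
Social Security tax: $2,973.16 × 0.07 = $208.12
Union dues: $206.56
AD&D insurance premium: $28.82
Total deductions = $78.52 + $237.85 + $159.41 + $79.70 + $398.52 + $24.48 + $208.12 + $206.56 + $28.82 = $1,421.98
Net pay = $2,973.16 − $1,421.98 = $1,551.18

$1,551.18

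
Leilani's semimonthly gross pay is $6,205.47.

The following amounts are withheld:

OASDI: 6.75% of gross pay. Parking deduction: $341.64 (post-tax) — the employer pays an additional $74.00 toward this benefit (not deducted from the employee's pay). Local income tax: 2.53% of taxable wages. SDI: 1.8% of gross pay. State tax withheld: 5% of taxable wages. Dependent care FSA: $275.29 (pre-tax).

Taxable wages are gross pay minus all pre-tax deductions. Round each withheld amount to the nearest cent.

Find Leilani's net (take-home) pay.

$4,611.43

Dependent care FSA: $275.29
Taxable wages = $6,205.47 − $275.29 = $5,930.18
Local income tax: $5,930.18 × 0.0253 = $150.03
State tax withheld: $5,930.18 × 0.05 = $296.51
SDI: $6,205.47 × 0.018 = $111.70
OASDI: $6,205.47 × 0.0675 = $418.87
Parking deduction: $341.64
(Employer's $74.00 toward parking deduction is not withheld from the employee.)
Total deductions = $275.29 + $150.03 + $296.51 + $111.70 + $418.87 + $341.64 = $1,594.04
Net pay = $6,205.47 − $1,594.04 = $4,611.43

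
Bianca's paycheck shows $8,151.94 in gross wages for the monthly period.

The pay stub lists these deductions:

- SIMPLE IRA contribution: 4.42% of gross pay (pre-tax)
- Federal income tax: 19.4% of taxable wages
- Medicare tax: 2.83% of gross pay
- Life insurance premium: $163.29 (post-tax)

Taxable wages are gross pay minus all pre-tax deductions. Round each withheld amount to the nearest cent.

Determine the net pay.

$5,886.06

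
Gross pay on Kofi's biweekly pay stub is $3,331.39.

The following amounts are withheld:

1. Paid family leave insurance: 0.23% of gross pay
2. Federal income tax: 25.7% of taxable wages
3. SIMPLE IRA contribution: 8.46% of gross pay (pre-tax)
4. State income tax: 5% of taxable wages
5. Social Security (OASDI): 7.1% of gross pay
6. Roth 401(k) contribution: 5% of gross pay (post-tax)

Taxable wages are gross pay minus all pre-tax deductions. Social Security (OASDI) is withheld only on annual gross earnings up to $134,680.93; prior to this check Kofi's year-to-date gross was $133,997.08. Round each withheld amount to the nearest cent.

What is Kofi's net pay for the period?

$1,890.56

SIMPLE IRA contribution: $3,331.39 × 0.0846 = $281.84
Taxable wages = $3,331.39 − $281.84 = $3,049.55
Federal income tax: $3,049.55 × 0.257 = $783.73
State income tax: $3,049.55 × 0.05 = $152.48
Social Security (OASDI): only $134,680.93 − $133,997.08 = $683.85 of this check is subject → $683.85 × 0.071 = $48.55
Paid family leave insurance: $3,331.39 × 0.0023 = $7.66
Roth 401(k) contribution: $3,331.39 × 0.05 = $166.57
Total deductions = $281.84 + $783.73 + $152.48 + $48.55 + $7.66 + $166.57 = $1,440.83
Net pay = $3,331.39 − $1,440.83 = $1,890.56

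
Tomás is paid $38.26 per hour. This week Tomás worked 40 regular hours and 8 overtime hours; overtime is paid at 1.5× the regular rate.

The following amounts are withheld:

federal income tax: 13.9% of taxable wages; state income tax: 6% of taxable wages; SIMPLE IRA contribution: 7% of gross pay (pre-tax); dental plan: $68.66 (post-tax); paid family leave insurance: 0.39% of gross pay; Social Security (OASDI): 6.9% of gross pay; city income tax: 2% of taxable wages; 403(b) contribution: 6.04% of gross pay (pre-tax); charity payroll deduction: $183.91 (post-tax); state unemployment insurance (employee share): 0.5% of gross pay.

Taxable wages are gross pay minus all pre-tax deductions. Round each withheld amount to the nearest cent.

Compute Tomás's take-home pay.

Regular pay: 40 × $38.26 = $1530.40
Overtime pay: 8 × $38.26 × 1.5 = $459.12
Gross pay = $1530.40 + $459.12 = $1989.52
403(b) contribution: $1989.52 × 0.0604 = $120.17
SIMPLE IRA contribution: $1989.52 × 0.07 = $139.27
Pre-tax total = $120.17 + $139.27 = $259.44
Taxable wages = $1989.52 − $259.44 = $1730.08
City income tax: $1730.08 × 0.02 = $34.60
Federal income tax: $1730.08 × 0.139 = $240.48
State income tax: $1730.08 × 0.06 = $103.80
Social Security (OASDI): $1989.52 × 0.069 = $137.28
State unemployment insurance (employee share): $1989.52 × 0.005 = $9.95
Paid family leave insurance: $1989.52 × 0.0039 = $7.76
Charity payroll deduction: $183.91
Dental plan: $68.66
Total deductions = $120.17 + $139.27 + $34.60 + $240.48 + $103.80 + $137.28 + $9.95 + $7.76 + $183.91 + $68.66 = $1045.88
Net pay = $1989.52 − $1045.88 = $943.64

$943.64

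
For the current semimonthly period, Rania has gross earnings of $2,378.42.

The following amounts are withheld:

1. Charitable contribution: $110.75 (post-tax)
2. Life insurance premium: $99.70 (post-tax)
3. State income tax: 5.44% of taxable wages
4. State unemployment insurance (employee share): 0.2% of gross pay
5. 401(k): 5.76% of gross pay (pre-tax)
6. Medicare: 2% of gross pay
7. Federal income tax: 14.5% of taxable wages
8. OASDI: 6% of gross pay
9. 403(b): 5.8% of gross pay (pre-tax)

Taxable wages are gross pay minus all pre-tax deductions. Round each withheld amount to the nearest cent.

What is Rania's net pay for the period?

$1,278.55

401(k): $2,378.42 × 0.0576 = $137.00
403(b): $2,378.42 × 0.058 = $137.95
Pre-tax total = $137.00 + $137.95 = $274.95
Taxable wages = $2,378.42 − $274.95 = $2,103.47
State income tax: $2,103.47 × 0.0544 = $114.43
Federal income tax: $2,103.47 × 0.145 = $305.00
State unemployment insurance (employee share): $2,378.42 × 0.002 = $4.76
Medicare: $2,378.42 × 0.02 = $47.57
OASDI: $2,378.42 × 0.06 = $142.71
Life insurance premium: $99.70
Charitable contribution: $110.75
Total deductions = $137.00 + $137.95 + $114.43 + $305.00 + $4.76 + $47.57 + $142.71 + $99.70 + $110.75 = $1,099.87
Net pay = $2,378.42 − $1,099.87 = $1,278.55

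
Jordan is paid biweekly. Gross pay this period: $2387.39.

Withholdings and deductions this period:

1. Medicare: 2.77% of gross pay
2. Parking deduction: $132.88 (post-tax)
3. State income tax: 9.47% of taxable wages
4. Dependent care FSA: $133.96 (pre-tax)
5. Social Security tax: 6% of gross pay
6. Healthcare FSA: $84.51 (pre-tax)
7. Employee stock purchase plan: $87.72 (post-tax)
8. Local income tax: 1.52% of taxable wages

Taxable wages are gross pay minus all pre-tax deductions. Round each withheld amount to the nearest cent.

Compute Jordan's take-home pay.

Dependent care FSA: $133.96
Healthcare FSA: $84.51
Pre-tax total = $133.96 + $84.51 = $218.47
Taxable wages = $2387.39 − $218.47 = $2168.92
State income tax: $2168.92 × 0.0947 = $205.40
Local income tax: $2168.92 × 0.0152 = $32.97
Medicare: $2387.39 × 0.0277 = $66.13
Social Security tax: $2387.39 × 0.06 = $143.24
Parking deduction: $132.88
Employee stock purchase plan: $87.72
Total deductions = $133.96 + $84.51 + $205.40 + $32.97 + $66.13 + $143.24 + $132.88 + $87.72 = $886.81
Net pay = $2387.39 − $886.81 = $1500.58

$1500.58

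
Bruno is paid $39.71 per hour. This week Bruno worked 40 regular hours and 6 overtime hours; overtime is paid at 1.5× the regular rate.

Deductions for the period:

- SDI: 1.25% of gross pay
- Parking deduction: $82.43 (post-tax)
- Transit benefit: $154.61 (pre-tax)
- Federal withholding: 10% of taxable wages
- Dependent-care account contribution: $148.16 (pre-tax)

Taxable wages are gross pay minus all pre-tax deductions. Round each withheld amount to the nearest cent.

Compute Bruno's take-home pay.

$1,371.97

Regular pay: 40 × $39.71 = $1,588.40
Overtime pay: 6 × $39.71 × 1.5 = $357.39
Gross pay = $1,588.40 + $357.39 = $1,945.79
Transit benefit: $154.61
Dependent-care account contribution: $148.16
Pre-tax total = $154.61 + $148.16 = $302.77
Taxable wages = $1,945.79 − $302.77 = $1,643.02
Federal withholding: $1,643.02 × 0.1 = $164.30
SDI: $1,945.79 × 0.0125 = $24.32
Parking deduction: $82.43
Total deductions = $154.61 + $148.16 + $164.30 + $24.32 + $82.43 = $573.82
Net pay = $1,945.79 − $573.82 = $1,371.97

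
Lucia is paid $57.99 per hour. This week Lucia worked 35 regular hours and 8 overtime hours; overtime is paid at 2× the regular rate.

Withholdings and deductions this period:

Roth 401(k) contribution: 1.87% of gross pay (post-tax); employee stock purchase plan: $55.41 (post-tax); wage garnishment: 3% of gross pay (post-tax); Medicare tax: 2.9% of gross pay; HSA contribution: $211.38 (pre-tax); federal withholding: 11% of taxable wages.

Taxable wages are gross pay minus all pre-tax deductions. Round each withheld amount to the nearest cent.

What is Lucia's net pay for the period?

$2,158.83

Regular pay: 35 × $57.99 = $2,029.65
Overtime pay: 8 × $57.99 × 2 = $927.84
Gross pay = $2,029.65 + $927.84 = $2,957.49
HSA contribution: $211.38
Taxable wages = $2,957.49 − $211.38 = $2,746.11
Federal withholding: $2,746.11 × 0.11 = $302.07
Medicare tax: $2,957.49 × 0.029 = $85.77
Roth 401(k) contribution: $2,957.49 × 0.0187 = $55.31
Wage garnishment: $2,957.49 × 0.03 = $88.72
Employee stock purchase plan: $55.41
Total deductions = $211.38 + $302.07 + $85.77 + $55.31 + $88.72 + $55.41 = $798.66
Net pay = $2,957.49 − $798.66 = $2,158.83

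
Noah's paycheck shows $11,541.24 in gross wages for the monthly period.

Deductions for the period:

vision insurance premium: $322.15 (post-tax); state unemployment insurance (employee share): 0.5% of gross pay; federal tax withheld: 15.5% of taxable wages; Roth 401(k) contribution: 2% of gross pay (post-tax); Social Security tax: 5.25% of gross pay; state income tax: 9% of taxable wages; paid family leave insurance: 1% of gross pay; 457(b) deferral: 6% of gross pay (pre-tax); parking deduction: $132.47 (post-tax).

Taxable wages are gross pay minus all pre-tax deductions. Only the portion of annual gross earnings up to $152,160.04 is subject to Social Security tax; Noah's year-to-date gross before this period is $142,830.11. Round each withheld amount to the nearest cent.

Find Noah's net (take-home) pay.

$6,842.44

457(b) deferral: $11,541.24 × 0.06 = $692.47
Taxable wages = $11,541.24 − $692.47 = $10,848.77
Federal tax withheld: $10,848.77 × 0.155 = $1,681.56
State income tax: $10,848.77 × 0.09 = $976.39
Social Security tax: only $152,160.04 − $142,830.11 = $9,329.93 of this check is subject → $9,329.93 × 0.0525 = $489.82
State unemployment insurance (employee share): $11,541.24 × 0.005 = $57.71
Paid family leave insurance: $11,541.24 × 0.01 = $115.41
Parking deduction: $132.47
Roth 401(k) contribution: $11,541.24 × 0.02 = $230.82
Vision insurance premium: $322.15
Total deductions = $692.47 + $1,681.56 + $976.39 + $489.82 + $57.71 + $115.41 + $132.47 + $230.82 + $322.15 = $4,698.80
Net pay = $11,541.24 − $4,698.80 = $6,842.44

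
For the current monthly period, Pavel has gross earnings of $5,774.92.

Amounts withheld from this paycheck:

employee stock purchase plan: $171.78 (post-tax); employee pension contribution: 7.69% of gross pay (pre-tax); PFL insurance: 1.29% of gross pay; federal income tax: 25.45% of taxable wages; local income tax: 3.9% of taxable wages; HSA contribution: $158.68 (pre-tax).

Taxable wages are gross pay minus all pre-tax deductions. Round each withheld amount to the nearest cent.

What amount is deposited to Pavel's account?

Employee pension contribution: $5,774.92 × 0.0769 = $444.09
HSA contribution: $158.68
Pre-tax total = $444.09 + $158.68 = $602.77
Taxable wages = $5,774.92 − $602.77 = $5,172.15
Federal income tax: $5,172.15 × 0.2545 = $1,316.31
Local income tax: $5,172.15 × 0.039 = $201.71
PFL insurance: $5,774.92 × 0.0129 = $74.50
Employee stock purchase plan: $171.78
Total deductions = $444.09 + $158.68 + $1,316.31 + $201.71 + $74.50 + $171.78 = $2,367.07
Net pay = $5,774.92 − $2,367.07 = $3,407.85

$3,407.85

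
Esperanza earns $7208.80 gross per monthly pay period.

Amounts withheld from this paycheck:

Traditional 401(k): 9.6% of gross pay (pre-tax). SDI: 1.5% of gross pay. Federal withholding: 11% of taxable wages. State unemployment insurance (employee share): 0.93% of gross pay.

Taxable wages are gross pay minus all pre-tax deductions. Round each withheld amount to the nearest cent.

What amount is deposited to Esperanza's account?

$5624.75

Traditional 401(k): $7208.80 × 0.096 = $692.04
Taxable wages = $7208.80 − $692.04 = $6516.76
Federal withholding: $6516.76 × 0.11 = $716.84
SDI: $7208.80 × 0.015 = $108.13
State unemployment insurance (employee share): $7208.80 × 0.0093 = $67.04
Total deductions = $692.04 + $716.84 + $108.13 + $67.04 = $1584.05
Net pay = $7208.80 − $1584.05 = $5624.75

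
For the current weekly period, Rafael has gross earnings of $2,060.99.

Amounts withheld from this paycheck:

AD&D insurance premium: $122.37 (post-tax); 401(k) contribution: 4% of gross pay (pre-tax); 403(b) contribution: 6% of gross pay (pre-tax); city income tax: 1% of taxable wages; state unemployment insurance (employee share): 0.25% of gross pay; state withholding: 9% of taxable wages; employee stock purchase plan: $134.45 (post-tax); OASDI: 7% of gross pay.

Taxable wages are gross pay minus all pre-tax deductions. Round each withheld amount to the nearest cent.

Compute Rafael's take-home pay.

403(b) contribution: $2,060.99 × 0.06 = $123.66
401(k) contribution: $2,060.99 × 0.04 = $82.44
Pre-tax total = $123.66 + $82.44 = $206.10
Taxable wages = $2,060.99 − $206.10 = $1,854.89
City income tax: $1,854.89 × 0.01 = $18.55
State withholding: $1,854.89 × 0.09 = $166.94
OASDI: $2,060.99 × 0.07 = $144.27
State unemployment insurance (employee share): $2,060.99 × 0.0025 = $5.15
Employee stock purchase plan: $134.45
AD&D insurance premium: $122.37
Total deductions = $123.66 + $82.44 + $18.55 + $166.94 + $144.27 + $5.15 + $134.45 + $122.37 = $797.83
Net pay = $2,060.99 − $797.83 = $1,263.16

$1,263.16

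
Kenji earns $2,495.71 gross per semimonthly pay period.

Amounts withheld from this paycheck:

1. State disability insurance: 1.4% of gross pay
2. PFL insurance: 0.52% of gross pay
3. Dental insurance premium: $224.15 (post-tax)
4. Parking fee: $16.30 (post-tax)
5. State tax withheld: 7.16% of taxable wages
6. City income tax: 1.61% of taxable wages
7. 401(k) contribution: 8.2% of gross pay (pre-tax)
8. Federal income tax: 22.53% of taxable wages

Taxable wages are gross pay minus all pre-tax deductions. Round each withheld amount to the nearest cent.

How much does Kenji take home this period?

$1,285.58

401(k) contribution: $2,495.71 × 0.082 = $204.65
Taxable wages = $2,495.71 − $204.65 = $2,291.06
State tax withheld: $2,291.06 × 0.0716 = $164.04
Federal income tax: $2,291.06 × 0.2253 = $516.18
City income tax: $2,291.06 × 0.0161 = $36.89
State disability insurance: $2,495.71 × 0.014 = $34.94
PFL insurance: $2,495.71 × 0.0052 = $12.98
Parking fee: $16.30
Dental insurance premium: $224.15
Total deductions = $204.65 + $164.04 + $516.18 + $36.89 + $34.94 + $12.98 + $16.30 + $224.15 = $1,210.13
Net pay = $2,495.71 − $1,210.13 = $1,285.58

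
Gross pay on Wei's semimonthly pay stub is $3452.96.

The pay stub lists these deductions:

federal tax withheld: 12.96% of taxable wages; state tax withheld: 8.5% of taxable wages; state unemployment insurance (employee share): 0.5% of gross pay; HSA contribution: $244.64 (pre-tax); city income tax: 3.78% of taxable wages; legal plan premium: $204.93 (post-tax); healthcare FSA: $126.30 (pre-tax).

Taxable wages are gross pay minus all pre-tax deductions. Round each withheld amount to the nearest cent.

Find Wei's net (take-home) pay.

$2081.93

Healthcare FSA: $126.30
HSA contribution: $244.64
Pre-tax total = $126.30 + $244.64 = $370.94
Taxable wages = $3452.96 − $370.94 = $3082.02
Federal tax withheld: $3082.02 × 0.1296 = $399.43
City income tax: $3082.02 × 0.0378 = $116.50
State tax withheld: $3082.02 × 0.085 = $261.97
State unemployment insurance (employee share): $3452.96 × 0.005 = $17.26
Legal plan premium: $204.93
Total deductions = $126.30 + $244.64 + $399.43 + $116.50 + $261.97 + $17.26 + $204.93 = $1371.03
Net pay = $3452.96 − $1371.03 = $2081.93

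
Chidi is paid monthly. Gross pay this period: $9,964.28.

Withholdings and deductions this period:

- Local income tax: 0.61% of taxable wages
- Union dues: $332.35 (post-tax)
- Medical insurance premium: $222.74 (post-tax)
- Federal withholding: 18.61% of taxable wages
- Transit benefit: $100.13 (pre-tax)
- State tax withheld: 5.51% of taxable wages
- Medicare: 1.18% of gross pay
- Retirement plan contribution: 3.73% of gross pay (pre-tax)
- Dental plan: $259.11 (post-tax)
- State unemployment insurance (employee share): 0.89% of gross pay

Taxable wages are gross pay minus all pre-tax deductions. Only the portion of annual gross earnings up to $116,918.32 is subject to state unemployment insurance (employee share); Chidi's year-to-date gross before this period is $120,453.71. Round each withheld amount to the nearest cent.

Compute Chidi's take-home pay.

Transit benefit: $100.13
Retirement plan contribution: $9,964.28 × 0.0373 = $371.67
Pre-tax total = $100.13 + $371.67 = $471.80
Taxable wages = $9,964.28 − $471.80 = $9,492.48
Local income tax: $9,492.48 × 0.0061 = $57.90
State tax withheld: $9,492.48 × 0.0551 = $523.04
Federal withholding: $9,492.48 × 0.1861 = $1,766.55
State unemployment insurance (employee share): annual cap $116,918.32 already reached (YTD $120,453.71), so $0.00
Medicare: $9,964.28 × 0.0118 = $117.58
Union dues: $332.35
Medical insurance premium: $222.74
Dental plan: $259.11
Total deductions = $100.13 + $371.67 + $57.90 + $523.04 + $1,766.55 + $0.00 + $117.58 + $332.35 + $222.74 + $259.11 = $3,751.07
Net pay = $9,964.28 − $3,751.07 = $6,213.21

$6,213.21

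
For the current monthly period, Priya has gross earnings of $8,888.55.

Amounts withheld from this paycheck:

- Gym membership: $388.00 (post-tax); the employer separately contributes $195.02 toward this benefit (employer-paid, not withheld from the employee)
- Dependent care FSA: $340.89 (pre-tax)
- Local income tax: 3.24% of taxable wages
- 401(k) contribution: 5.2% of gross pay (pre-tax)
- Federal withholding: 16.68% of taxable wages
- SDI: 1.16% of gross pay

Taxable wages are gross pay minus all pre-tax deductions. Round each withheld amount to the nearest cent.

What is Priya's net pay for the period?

$5,983.73

401(k) contribution: $8,888.55 × 0.052 = $462.20
Dependent care FSA: $340.89
Pre-tax total = $462.20 + $340.89 = $803.09
Taxable wages = $8,888.55 − $803.09 = $8,085.46
Local income tax: $8,085.46 × 0.0324 = $261.97
Federal withholding: $8,085.46 × 0.1668 = $1,348.65
SDI: $8,888.55 × 0.0116 = $103.11
Gym membership: $388.00
(Employer's $195.02 toward gym membership is not withheld from the employee.)
Total deductions = $462.20 + $340.89 + $261.97 + $1,348.65 + $103.11 + $388.00 = $2,904.82
Net pay = $8,888.55 − $2,904.82 = $5,983.73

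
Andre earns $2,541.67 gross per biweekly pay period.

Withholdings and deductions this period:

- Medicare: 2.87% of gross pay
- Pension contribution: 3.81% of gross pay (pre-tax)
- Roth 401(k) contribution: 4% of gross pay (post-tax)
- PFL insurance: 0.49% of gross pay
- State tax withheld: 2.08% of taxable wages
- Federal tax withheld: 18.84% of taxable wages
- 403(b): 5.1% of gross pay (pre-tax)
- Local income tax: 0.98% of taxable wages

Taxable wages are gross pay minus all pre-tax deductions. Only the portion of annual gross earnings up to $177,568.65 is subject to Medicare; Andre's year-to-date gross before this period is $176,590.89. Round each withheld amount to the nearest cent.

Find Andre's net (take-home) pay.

$1,665.99

403(b): $2,541.67 × 0.051 = $129.63
Pension contribution: $2,541.67 × 0.0381 = $96.84
Pre-tax total = $129.63 + $96.84 = $226.47
Taxable wages = $2,541.67 − $226.47 = $2,315.20
Federal tax withheld: $2,315.20 × 0.1884 = $436.18
Local income tax: $2,315.20 × 0.0098 = $22.69
State tax withheld: $2,315.20 × 0.0208 = $48.16
Medicare: only $177,568.65 − $176,590.89 = $977.76 of this check is subject → $977.76 × 0.0287 = $28.06
PFL insurance: $2,541.67 × 0.0049 = $12.45
Roth 401(k) contribution: $2,541.67 × 0.04 = $101.67
Total deductions = $129.63 + $96.84 + $436.18 + $22.69 + $48.16 + $28.06 + $12.45 + $101.67 = $875.68
Net pay = $2,541.67 − $875.68 = $1,665.99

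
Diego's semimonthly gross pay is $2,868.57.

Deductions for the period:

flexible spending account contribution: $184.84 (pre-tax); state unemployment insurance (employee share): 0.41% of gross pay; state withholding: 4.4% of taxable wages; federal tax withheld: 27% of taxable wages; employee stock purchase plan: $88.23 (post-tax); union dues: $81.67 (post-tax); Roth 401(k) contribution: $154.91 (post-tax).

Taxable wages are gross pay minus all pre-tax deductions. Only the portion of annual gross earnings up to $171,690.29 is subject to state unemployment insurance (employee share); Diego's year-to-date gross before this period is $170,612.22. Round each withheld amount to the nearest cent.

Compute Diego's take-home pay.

$1,511.81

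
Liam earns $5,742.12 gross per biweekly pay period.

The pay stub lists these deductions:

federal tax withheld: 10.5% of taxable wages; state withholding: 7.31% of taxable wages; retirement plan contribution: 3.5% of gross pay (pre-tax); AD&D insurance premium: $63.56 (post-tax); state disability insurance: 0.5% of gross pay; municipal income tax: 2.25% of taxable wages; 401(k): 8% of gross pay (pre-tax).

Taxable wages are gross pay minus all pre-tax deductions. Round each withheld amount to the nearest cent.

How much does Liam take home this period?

$3,970.10

401(k): $5,742.12 × 0.08 = $459.37
Retirement plan contribution: $5,742.12 × 0.035 = $200.97
Pre-tax total = $459.37 + $200.97 = $660.34
Taxable wages = $5,742.12 − $660.34 = $5,081.78
Municipal income tax: $5,081.78 × 0.0225 = $114.34
State withholding: $5,081.78 × 0.0731 = $371.48
Federal tax withheld: $5,081.78 × 0.105 = $533.59
State disability insurance: $5,742.12 × 0.005 = $28.71
AD&D insurance premium: $63.56
Total deductions = $459.37 + $200.97 + $114.34 + $371.48 + $533.59 + $28.71 + $63.56 = $1,772.02
Net pay = $5,742.12 − $1,772.02 = $3,970.10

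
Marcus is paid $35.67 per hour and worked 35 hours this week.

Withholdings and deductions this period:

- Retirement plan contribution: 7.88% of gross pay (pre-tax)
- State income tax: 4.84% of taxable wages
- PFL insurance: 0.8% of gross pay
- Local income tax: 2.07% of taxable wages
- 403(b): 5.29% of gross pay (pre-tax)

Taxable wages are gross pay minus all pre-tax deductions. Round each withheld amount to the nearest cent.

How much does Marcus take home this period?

$999.13

Gross pay: 35 × $35.67 = $1,248.45
Retirement plan contribution: $1,248.45 × 0.0788 = $98.38
403(b): $1,248.45 × 0.0529 = $66.04
Pre-tax total = $98.38 + $66.04 = $164.42
Taxable wages = $1,248.45 − $164.42 = $1,084.03
State income tax: $1,084.03 × 0.0484 = $52.47
Local income tax: $1,084.03 × 0.0207 = $22.44
PFL insurance: $1,248.45 × 0.008 = $9.99
Total deductions = $98.38 + $66.04 + $52.47 + $22.44 + $9.99 = $249.32
Net pay = $1,248.45 − $249.32 = $999.13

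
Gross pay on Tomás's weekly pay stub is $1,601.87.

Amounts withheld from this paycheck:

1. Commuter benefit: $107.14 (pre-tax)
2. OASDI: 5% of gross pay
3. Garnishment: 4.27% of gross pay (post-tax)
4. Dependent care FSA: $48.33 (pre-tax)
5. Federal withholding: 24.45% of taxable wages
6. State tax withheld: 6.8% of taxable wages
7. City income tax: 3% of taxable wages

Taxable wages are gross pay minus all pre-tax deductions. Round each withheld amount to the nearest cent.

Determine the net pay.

Commuter benefit: $107.14
Dependent care FSA: $48.33
Pre-tax total = $107.14 + $48.33 = $155.47
Taxable wages = $1,601.87 − $155.47 = $1,446.40
City income tax: $1,446.40 × 0.03 = $43.39
State tax withheld: $1,446.40 × 0.068 = $98.36
Federal withholding: $1,446.40 × 0.2445 = $353.64
OASDI: $1,601.87 × 0.05 = $80.09
Garnishment: $1,601.87 × 0.0427 = $68.40
Total deductions = $107.14 + $48.33 + $43.39 + $98.36 + $353.64 + $80.09 + $68.40 = $799.35
Net pay = $1,601.87 − $799.35 = $802.52

$802.52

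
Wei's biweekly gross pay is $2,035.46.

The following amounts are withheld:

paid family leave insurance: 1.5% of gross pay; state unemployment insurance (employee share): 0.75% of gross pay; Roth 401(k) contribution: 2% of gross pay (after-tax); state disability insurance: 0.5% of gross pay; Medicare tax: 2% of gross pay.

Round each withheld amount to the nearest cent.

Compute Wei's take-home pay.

Paid family leave insurance: $2,035.46 × 0.015 = $30.53
State disability insurance: $2,035.46 × 0.005 = $10.18
State unemployment insurance (employee share): $2,035.46 × 0.0075 = $15.27
Medicare tax: $2,035.46 × 0.02 = $40.71
Roth 401(k) contribution: $2,035.46 × 0.02 = $40.71
Total deductions = $30.53 + $10.18 + $15.27 + $40.71 + $40.71 = $137.40
Net pay = $2,035.46 − $137.40 = $1,898.06

$1,898.06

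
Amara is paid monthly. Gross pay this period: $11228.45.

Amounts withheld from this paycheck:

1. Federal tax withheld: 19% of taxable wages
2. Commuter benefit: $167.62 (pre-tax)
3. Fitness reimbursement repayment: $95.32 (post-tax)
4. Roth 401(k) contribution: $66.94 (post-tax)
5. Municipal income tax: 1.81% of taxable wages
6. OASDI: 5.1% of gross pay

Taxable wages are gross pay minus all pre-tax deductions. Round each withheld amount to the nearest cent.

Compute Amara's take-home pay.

$8024.16

Commuter benefit: $167.62
Taxable wages = $11228.45 − $167.62 = $11060.83
Federal tax withheld: $11060.83 × 0.19 = $2101.56
Municipal income tax: $11060.83 × 0.0181 = $200.20
OASDI: $11228.45 × 0.051 = $572.65
Fitness reimbursement repayment: $95.32
Roth 401(k) contribution: $66.94
Total deductions = $167.62 + $2101.56 + $200.20 + $572.65 + $95.32 + $66.94 = $3204.29
Net pay = $11228.45 − $3204.29 = $8024.16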